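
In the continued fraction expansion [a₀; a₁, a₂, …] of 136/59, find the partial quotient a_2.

Run the Euclidean algorithm, recording each quotient:
136 = 2·59 + 18, so a_0 = 2
59 = 3·18 + 5, so a_1 = 3
18 = 3·5 + 3, so a_2 = 3

3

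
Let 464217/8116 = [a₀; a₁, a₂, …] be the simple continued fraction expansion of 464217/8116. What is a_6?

3

⌊464217/8116⌋ = 57, remainder 1605
⌊8116/1605⌋ = 5, remainder 91
⌊1605/91⌋ = 17, remainder 58
⌊91/58⌋ = 1, remainder 33
⌊58/33⌋ = 1, remainder 25
⌊33/25⌋ = 1, remainder 8
⌊25/8⌋ = 3, remainder 1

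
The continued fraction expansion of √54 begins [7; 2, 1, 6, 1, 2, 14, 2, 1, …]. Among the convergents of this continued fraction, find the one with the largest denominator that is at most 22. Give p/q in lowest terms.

a_0 = 7: 7/1  (≤ bound)
a_1 = 2: 15/2  (≤ bound)
a_2 = 1: 22/3  (≤ bound)
a_3 = 6: 147/20  (≤ bound)
a_4 = 1: 169/23  (> 22, stop)

147/20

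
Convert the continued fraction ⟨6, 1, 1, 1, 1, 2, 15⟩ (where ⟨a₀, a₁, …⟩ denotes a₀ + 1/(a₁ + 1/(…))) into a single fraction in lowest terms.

Compute successive convergents:
a_0 = 6: 6/1
a_1 = 1: 7/1
a_2 = 1: 13/2
a_3 = 1: 20/3
a_4 = 1: 33/5
a_5 = 2: 86/13
a_6 = 15: 1323/200

1323/200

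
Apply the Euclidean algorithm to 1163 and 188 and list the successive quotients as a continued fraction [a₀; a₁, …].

[6; 5, 2, 1, 2, 4]

1163 = 6·188 + 35, so a_0 = 6
188 = 5·35 + 13, so a_1 = 5
35 = 2·13 + 9, so a_2 = 2
13 = 1·9 + 4, so a_3 = 1
9 = 2·4 + 1, so a_4 = 2
4 = 4·1 + 0, so a_5 = 4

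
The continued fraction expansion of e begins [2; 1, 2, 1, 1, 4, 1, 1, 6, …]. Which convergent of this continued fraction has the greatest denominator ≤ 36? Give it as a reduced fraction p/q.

87/32

List convergents until the denominator exceeds the bound:
a_0 = 2: 2/1  (≤ bound)
a_1 = 1: 3/1  (≤ bound)
a_2 = 2: 8/3  (≤ bound)
a_3 = 1: 11/4  (≤ bound)
a_4 = 1: 19/7  (≤ bound)
a_5 = 4: 87/32  (≤ bound)
a_6 = 1: 106/39  (> 36, stop)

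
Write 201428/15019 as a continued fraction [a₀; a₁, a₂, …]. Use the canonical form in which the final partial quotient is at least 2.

Apply division with remainder until the remainder is 0:
201428 ÷ 15019 → quotient 13, remainder 6181
15019 ÷ 6181 → quotient 2, remainder 2657
6181 ÷ 2657 → quotient 2, remainder 867
2657 ÷ 867 → quotient 3, remainder 56
867 ÷ 56 → quotient 15, remainder 27
56 ÷ 27 → quotient 2, remainder 2
27 ÷ 2 → quotient 13, remainder 1
2 ÷ 1 → quotient 2, remainder 0

[13; 2, 2, 3, 15, 2, 13, 2]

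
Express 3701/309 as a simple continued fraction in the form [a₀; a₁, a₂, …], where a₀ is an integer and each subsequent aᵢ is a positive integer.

[11; 1, 43, 7]

Run the Euclidean algorithm, recording each quotient:
⌊3701/309⌋ = 11, remainder 302
⌊309/302⌋ = 1, remainder 7
⌊302/7⌋ = 43, remainder 1
⌊7/1⌋ = 7, remainder 0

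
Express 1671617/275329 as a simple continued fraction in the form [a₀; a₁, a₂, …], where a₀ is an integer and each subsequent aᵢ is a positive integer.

Apply division with remainder until the remainder is 0:
1671617 ÷ 275329 → quotient 6, remainder 19643
275329 ÷ 19643 → quotient 14, remainder 327
19643 ÷ 327 → quotient 60, remainder 23
327 ÷ 23 → quotient 14, remainder 5
23 ÷ 5 → quotient 4, remainder 3
5 ÷ 3 → quotient 1, remainder 2
3 ÷ 2 → quotient 1, remainder 1
2 ÷ 1 → quotient 2, remainder 0

[6; 14, 60, 14, 4, 1, 1, 2]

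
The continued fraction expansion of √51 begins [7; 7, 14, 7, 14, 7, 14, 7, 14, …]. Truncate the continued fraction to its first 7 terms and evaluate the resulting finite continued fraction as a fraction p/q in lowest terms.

7068593/989801

Start with 14.
7 + 1/(14/1) = 7 + 1/14 = 99/14
14 + 1/(99/14) = 14 + 14/99 = 1400/99
7 + 1/(1400/99) = 7 + 99/1400 = 9899/1400
14 + 1/(9899/1400) = 14 + 1400/9899 = 139986/9899
7 + 1/(139986/9899) = 7 + 9899/139986 = 989801/139986
7 + 1/(989801/139986) = 7 + 139986/989801 = 7068593/989801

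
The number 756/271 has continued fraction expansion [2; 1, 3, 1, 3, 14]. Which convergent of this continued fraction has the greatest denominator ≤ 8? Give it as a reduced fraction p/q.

14/5

a_0 = 2: 2/1  (≤ bound)
a_1 = 1: 3/1  (≤ bound)
a_2 = 3: 11/4  (≤ bound)
a_3 = 1: 14/5  (≤ bound)
a_4 = 3: 53/19  (> 8, stop)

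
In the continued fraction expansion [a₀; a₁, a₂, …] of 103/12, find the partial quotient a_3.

103 ÷ 12 → quotient 8, remainder 7
12 ÷ 7 → quotient 1, remainder 5
7 ÷ 5 → quotient 1, remainder 2
5 ÷ 2 → quotient 2, remainder 1

2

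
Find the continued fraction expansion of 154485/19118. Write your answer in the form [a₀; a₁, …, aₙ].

[8; 12, 2, 2, 6, 48]

154485 ÷ 19118 → quotient 8, remainder 1541
19118 ÷ 1541 → quotient 12, remainder 626
1541 ÷ 626 → quotient 2, remainder 289
626 ÷ 289 → quotient 2, remainder 48
289 ÷ 48 → quotient 6, remainder 1
48 ÷ 1 → quotient 48, remainder 0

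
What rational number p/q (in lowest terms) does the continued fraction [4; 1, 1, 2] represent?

Use the convergent recurrence hₖ = aₖ·hₖ₋₁ + hₖ₋₂ (and likewise for the denominators kₖ):
a_0 = 4: 4/1
a_1 = 1: 5/1
a_2 = 1: 9/2
a_3 = 2: 23/5

23/5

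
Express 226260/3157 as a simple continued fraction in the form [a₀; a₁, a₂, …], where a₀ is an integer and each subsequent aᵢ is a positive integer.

[71; 1, 2, 41, 1, 3, 6]

Apply division with remainder until the remainder is 0:
226260 ÷ 3157 → quotient 71, remainder 2113
3157 ÷ 2113 → quotient 1, remainder 1044
2113 ÷ 1044 → quotient 2, remainder 25
1044 ÷ 25 → quotient 41, remainder 19
25 ÷ 19 → quotient 1, remainder 6
19 ÷ 6 → quotient 3, remainder 1
6 ÷ 1 → quotient 6, remainder 0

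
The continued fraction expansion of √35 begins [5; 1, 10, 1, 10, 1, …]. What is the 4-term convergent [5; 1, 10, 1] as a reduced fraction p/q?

Start with 1.
10 + 1/(1/1) = 10 + 1/1 = 11/1
1 + 1/(11/1) = 1 + 1/11 = 12/11
5 + 1/(12/11) = 5 + 11/12 = 71/12

71/12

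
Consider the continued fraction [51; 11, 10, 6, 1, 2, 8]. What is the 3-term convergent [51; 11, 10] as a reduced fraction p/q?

Start with 10.
11 + 1/(10/1) = 11 + 1/10 = 111/10
51 + 1/(111/10) = 51 + 10/111 = 5671/111

5671/111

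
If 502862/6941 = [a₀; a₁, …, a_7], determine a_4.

5

⌊502862/6941⌋ = 72, remainder 3110
⌊6941/3110⌋ = 2, remainder 721
⌊3110/721⌋ = 4, remainder 226
⌊721/226⌋ = 3, remainder 43
⌊226/43⌋ = 5, remainder 11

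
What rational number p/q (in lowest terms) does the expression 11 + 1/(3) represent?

Start with 3.
11 + 1/(3/1) = 11 + 1/3 = 34/3

34/3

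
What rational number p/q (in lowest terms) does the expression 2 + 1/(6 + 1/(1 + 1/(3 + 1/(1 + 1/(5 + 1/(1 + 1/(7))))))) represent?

3895/1814

a_0 = 2: 2/1
a_1 = 6: 13/6
a_2 = 1: 15/7
a_3 = 3: 58/27
a_4 = 1: 73/34
a_5 = 5: 423/197
a_6 = 1: 496/231
a_7 = 7: 3895/1814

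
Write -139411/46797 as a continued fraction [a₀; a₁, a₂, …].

[-3; 47, 1, 3, 30, 2, 1, 2]

-139411 = -3·46797 + 980, so a_0 = -3
46797 = 47·980 + 737, so a_1 = 47
980 = 1·737 + 243, so a_2 = 1
737 = 3·243 + 8, so a_3 = 3
243 = 30·8 + 3, so a_4 = 30
8 = 2·3 + 2, so a_5 = 2
3 = 1·2 + 1, so a_6 = 1
2 = 2·1 + 0, so a_7 = 2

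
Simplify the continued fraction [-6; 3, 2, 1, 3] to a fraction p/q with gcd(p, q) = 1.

-211/37

Start with 3.
1 + 1/(3/1) = 1 + 1/3 = 4/3
2 + 1/(4/3) = 2 + 3/4 = 11/4
3 + 1/(11/4) = 3 + 4/11 = 37/11
-6 + 1/(37/11) = -6 + 11/37 = -211/37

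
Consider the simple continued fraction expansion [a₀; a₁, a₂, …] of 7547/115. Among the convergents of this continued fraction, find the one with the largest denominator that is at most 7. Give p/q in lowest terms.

a_0 = 65: 65/1  (≤ bound)
a_1 = 1: 66/1  (≤ bound)
a_2 = 1: 131/2  (≤ bound)
a_3 = 1: 197/3  (≤ bound)
a_4 = 2: 525/8  (> 7, stop)

197/3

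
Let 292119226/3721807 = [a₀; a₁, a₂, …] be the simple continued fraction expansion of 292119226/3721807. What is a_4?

Run the Euclidean algorithm, recording each quotient:
292119226 ÷ 3721807 → quotient 78, remainder 1818280
3721807 ÷ 1818280 → quotient 2, remainder 85247
1818280 ÷ 85247 → quotient 21, remainder 28093
85247 ÷ 28093 → quotient 3, remainder 968
28093 ÷ 968 → quotient 29, remainder 21

29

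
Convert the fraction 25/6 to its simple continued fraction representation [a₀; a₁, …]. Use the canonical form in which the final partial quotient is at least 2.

25 ÷ 6 → quotient 4, remainder 1
6 ÷ 1 → quotient 6, remainder 0

[4; 6]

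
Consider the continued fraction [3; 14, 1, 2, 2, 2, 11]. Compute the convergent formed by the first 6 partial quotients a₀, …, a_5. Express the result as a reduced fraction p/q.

Start with 2.
2 + 1/(2/1) = 2 + 1/2 = 5/2
2 + 1/(5/2) = 2 + 2/5 = 12/5
1 + 1/(12/5) = 1 + 5/12 = 17/12
14 + 1/(17/12) = 14 + 12/17 = 250/17
3 + 1/(250/17) = 3 + 17/250 = 767/250

767/250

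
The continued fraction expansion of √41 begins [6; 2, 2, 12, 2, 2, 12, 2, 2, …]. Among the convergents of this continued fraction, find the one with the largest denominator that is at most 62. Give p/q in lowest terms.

List convergents until the denominator exceeds the bound:
a_0 = 6: 6/1  (≤ bound)
a_1 = 2: 13/2  (≤ bound)
a_2 = 2: 32/5  (≤ bound)
a_3 = 12: 397/62  (≤ bound)
a_4 = 2: 826/129  (> 62, stop)

397/62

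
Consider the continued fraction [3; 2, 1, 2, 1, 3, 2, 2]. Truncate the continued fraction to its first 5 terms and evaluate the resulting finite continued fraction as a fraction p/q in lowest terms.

a_0 = 3: 3/1
a_1 = 2: 7/2
a_2 = 1: 10/3
a_3 = 2: 27/8
a_4 = 1: 37/11

37/11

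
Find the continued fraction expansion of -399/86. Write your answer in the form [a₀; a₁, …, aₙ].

-399 = -5·86 + 31, so a_0 = -5
86 = 2·31 + 24, so a_1 = 2
31 = 1·24 + 7, so a_2 = 1
24 = 3·7 + 3, so a_3 = 3
7 = 2·3 + 1, so a_4 = 2
3 = 3·1 + 0, so a_5 = 3

[-5; 2, 1, 3, 2, 3]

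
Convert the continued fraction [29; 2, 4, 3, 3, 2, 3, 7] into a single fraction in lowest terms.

Collapse the nested fraction from the inside out:
Start with 7.
3 + 1/(7/1) = 3 + 1/7 = 22/7
2 + 1/(22/7) = 2 + 7/22 = 51/22
3 + 1/(51/22) = 3 + 22/51 = 175/51
3 + 1/(175/51) = 3 + 51/175 = 576/175
4 + 1/(576/175) = 4 + 175/576 = 2479/576
2 + 1/(2479/576) = 2 + 576/2479 = 5534/2479
29 + 1/(5534/2479) = 29 + 2479/5534 = 162965/5534

162965/5534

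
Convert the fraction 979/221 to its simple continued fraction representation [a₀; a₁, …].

Apply division with remainder until the remainder is 0:
979 ÷ 221 → quotient 4, remainder 95
221 ÷ 95 → quotient 2, remainder 31
95 ÷ 31 → quotient 3, remainder 2
31 ÷ 2 → quotient 15, remainder 1
2 ÷ 1 → quotient 2, remainder 0

[4; 2, 3, 15, 2]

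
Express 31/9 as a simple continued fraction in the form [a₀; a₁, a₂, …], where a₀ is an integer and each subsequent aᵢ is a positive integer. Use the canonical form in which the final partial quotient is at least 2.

[3; 2, 4]

⌊31/9⌋ = 3, remainder 4
⌊9/4⌋ = 2, remainder 1
⌊4/1⌋ = 4, remainder 0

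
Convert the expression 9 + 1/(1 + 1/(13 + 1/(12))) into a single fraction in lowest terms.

Compute successive convergents:
a_0 = 9: 9/1
a_1 = 1: 10/1
a_2 = 13: 139/14
a_3 = 12: 1678/169

1678/169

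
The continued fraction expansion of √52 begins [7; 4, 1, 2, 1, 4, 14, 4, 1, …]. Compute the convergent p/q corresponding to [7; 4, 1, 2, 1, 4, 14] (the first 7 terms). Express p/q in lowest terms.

9223/1279

a_0 = 7: 7/1
a_1 = 4: 29/4
a_2 = 1: 36/5
a_3 = 2: 101/14
a_4 = 1: 137/19
a_5 = 4: 649/90
a_6 = 14: 9223/1279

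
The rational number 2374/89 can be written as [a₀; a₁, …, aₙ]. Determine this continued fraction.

[26; 1, 2, 14, 2]

2374 ÷ 89 → quotient 26, remainder 60
89 ÷ 60 → quotient 1, remainder 29
60 ÷ 29 → quotient 2, remainder 2
29 ÷ 2 → quotient 14, remainder 1
2 ÷ 1 → quotient 2, remainder 0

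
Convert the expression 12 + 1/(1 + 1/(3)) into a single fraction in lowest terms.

Use the convergent recurrence hₖ = aₖ·hₖ₋₁ + hₖ₋₂ (and likewise for the denominators kₖ):
a_0 = 12: 12/1
a_1 = 1: 13/1
a_2 = 3: 51/4

51/4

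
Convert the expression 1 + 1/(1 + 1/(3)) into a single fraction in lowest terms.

a_0 = 1: 1/1
a_1 = 1: 2/1
a_2 = 3: 7/4

7/4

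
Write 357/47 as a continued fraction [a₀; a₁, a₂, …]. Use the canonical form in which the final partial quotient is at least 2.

357 ÷ 47 → quotient 7, remainder 28
47 ÷ 28 → quotient 1, remainder 19
28 ÷ 19 → quotient 1, remainder 9
19 ÷ 9 → quotient 2, remainder 1
9 ÷ 1 → quotient 9, remainder 0

[7; 1, 1, 2, 9]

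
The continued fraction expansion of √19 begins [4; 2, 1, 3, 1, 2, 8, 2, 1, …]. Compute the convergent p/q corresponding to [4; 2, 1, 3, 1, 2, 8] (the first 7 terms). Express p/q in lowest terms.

a_0 = 4: 4/1
a_1 = 2: 9/2
a_2 = 1: 13/3
a_3 = 3: 48/11
a_4 = 1: 61/14
a_5 = 2: 170/39
a_6 = 8: 1421/326

1421/326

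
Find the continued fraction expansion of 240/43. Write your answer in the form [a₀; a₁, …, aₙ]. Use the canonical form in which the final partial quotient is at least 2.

240 = 5·43 + 25, so a_0 = 5
43 = 1·25 + 18, so a_1 = 1
25 = 1·18 + 7, so a_2 = 1
18 = 2·7 + 4, so a_3 = 2
7 = 1·4 + 3, so a_4 = 1
4 = 1·3 + 1, so a_5 = 1
3 = 3·1 + 0, so a_6 = 3

[5; 1, 1, 2, 1, 1, 3]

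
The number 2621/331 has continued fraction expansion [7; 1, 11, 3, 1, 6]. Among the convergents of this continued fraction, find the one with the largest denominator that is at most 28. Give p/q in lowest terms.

a_0 = 7: 7/1  (≤ bound)
a_1 = 1: 8/1  (≤ bound)
a_2 = 11: 95/12  (≤ bound)
a_3 = 3: 293/37  (> 28, stop)

95/12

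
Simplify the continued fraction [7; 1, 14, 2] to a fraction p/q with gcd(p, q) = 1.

Collapse the nested fraction from the inside out:
Start with 2.
14 + 1/(2/1) = 14 + 1/2 = 29/2
1 + 1/(29/2) = 1 + 2/29 = 31/29
7 + 1/(31/29) = 7 + 29/31 = 246/31

246/31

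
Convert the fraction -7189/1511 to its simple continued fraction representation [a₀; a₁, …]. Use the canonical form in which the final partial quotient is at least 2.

Apply division with remainder until the remainder is 0:
-7189 = -5·1511 + 366, so a_0 = -5
1511 = 4·366 + 47, so a_1 = 4
366 = 7·47 + 37, so a_2 = 7
47 = 1·37 + 10, so a_3 = 1
37 = 3·10 + 7, so a_4 = 3
10 = 1·7 + 3, so a_5 = 1
7 = 2·3 + 1, so a_6 = 2
3 = 3·1 + 0, so a_7 = 3

[-5; 4, 7, 1, 3, 1, 2, 3]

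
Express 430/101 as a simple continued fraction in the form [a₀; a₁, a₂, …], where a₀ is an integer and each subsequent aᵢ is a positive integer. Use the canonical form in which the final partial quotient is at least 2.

[4; 3, 1, 7, 1, 2]

430 = 4·101 + 26, so a_0 = 4
101 = 3·26 + 23, so a_1 = 3
26 = 1·23 + 3, so a_2 = 1
23 = 7·3 + 2, so a_3 = 7
3 = 1·2 + 1, so a_4 = 1
2 = 2·1 + 0, so a_5 = 2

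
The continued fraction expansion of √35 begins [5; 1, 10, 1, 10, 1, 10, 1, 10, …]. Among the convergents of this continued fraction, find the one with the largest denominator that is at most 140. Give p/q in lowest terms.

775/131

a_0 = 5: 5/1  (≤ bound)
a_1 = 1: 6/1  (≤ bound)
a_2 = 10: 65/11  (≤ bound)
a_3 = 1: 71/12  (≤ bound)
a_4 = 10: 775/131  (≤ bound)
a_5 = 1: 846/143  (> 140, stop)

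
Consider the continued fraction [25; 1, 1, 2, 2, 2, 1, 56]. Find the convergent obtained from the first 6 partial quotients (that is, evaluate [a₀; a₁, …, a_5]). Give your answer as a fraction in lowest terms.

742/29

Start with 2.
2 + 1/(2/1) = 2 + 1/2 = 5/2
2 + 1/(5/2) = 2 + 2/5 = 12/5
1 + 1/(12/5) = 1 + 5/12 = 17/12
1 + 1/(17/12) = 1 + 12/17 = 29/17
25 + 1/(29/17) = 25 + 17/29 = 742/29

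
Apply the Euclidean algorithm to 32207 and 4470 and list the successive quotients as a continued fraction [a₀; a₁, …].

[7; 4, 1, 6, 1, 37, 3]

⌊32207/4470⌋ = 7, remainder 917
⌊4470/917⌋ = 4, remainder 802
⌊917/802⌋ = 1, remainder 115
⌊802/115⌋ = 6, remainder 112
⌊115/112⌋ = 1, remainder 3
⌊112/3⌋ = 37, remainder 1
⌊3/1⌋ = 3, remainder 0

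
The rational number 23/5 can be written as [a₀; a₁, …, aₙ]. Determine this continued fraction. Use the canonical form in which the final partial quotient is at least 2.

[4; 1, 1, 2]

Repeatedly divide and take the remainder:
23 = 4·5 + 3, so a_0 = 4
5 = 1·3 + 2, so a_1 = 1
3 = 1·2 + 1, so a_2 = 1
2 = 2·1 + 0, so a_3 = 2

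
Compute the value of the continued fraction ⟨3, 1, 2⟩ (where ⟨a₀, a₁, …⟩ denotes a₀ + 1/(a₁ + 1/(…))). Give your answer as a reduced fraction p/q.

Compute successive convergents:
a_0 = 3: 3/1
a_1 = 1: 4/1
a_2 = 2: 11/3

11/3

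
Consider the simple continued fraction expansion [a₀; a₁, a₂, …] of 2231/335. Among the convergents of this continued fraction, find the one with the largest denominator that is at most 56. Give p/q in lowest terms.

a_0 = 6: 6/1  (≤ bound)
a_1 = 1: 7/1  (≤ bound)
a_2 = 1: 13/2  (≤ bound)
a_3 = 1: 20/3  (≤ bound)
a_4 = 15: 313/47  (≤ bound)
a_5 = 3: 959/144  (> 56, stop)

313/47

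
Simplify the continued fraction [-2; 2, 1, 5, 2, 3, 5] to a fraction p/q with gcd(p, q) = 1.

-1116/677

Use the convergent recurrence hₖ = aₖ·hₖ₋₁ + hₖ₋₂ (and likewise for the denominators kₖ):
a_0 = -2: -2/1
a_1 = 2: -3/2
a_2 = 1: -5/3
a_3 = 5: -28/17
a_4 = 2: -61/37
a_5 = 3: -211/128
a_6 = 5: -1116/677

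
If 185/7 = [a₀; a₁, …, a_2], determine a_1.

185 = 26·7 + 3, so a_0 = 26
7 = 2·3 + 1, so a_1 = 2

2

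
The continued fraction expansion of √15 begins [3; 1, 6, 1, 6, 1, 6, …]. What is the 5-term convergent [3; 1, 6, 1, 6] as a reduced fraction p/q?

213/55

Start with 6.
1 + 1/(6/1) = 1 + 1/6 = 7/6
6 + 1/(7/6) = 6 + 6/7 = 48/7
1 + 1/(48/7) = 1 + 7/48 = 55/48
3 + 1/(55/48) = 3 + 48/55 = 213/55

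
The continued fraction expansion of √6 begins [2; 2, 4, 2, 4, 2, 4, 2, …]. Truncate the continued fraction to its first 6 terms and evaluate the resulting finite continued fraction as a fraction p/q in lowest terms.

Start with 2.
4 + 1/(2/1) = 4 + 1/2 = 9/2
2 + 1/(9/2) = 2 + 2/9 = 20/9
4 + 1/(20/9) = 4 + 9/20 = 89/20
2 + 1/(89/20) = 2 + 20/89 = 198/89
2 + 1/(198/89) = 2 + 89/198 = 485/198

485/198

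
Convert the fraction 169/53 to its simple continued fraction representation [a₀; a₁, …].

[3; 5, 3, 3]

Apply division with remainder until the remainder is 0:
169 = 3·53 + 10, so a_0 = 3
53 = 5·10 + 3, so a_1 = 5
10 = 3·3 + 1, so a_2 = 3
3 = 3·1 + 0, so a_3 = 3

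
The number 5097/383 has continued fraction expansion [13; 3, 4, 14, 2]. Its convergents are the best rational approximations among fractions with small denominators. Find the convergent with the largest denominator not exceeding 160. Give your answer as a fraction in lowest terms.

a_0 = 13: 13/1  (≤ bound)
a_1 = 3: 40/3  (≤ bound)
a_2 = 4: 173/13  (≤ bound)
a_3 = 14: 2462/185  (> 160, stop)

173/13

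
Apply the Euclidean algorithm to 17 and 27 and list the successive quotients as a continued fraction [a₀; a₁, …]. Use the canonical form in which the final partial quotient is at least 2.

Repeatedly divide and take the remainder:
⌊17/27⌋ = 0, remainder 17
⌊27/17⌋ = 1, remainder 10
⌊17/10⌋ = 1, remainder 7
⌊10/7⌋ = 1, remainder 3
⌊7/3⌋ = 2, remainder 1
⌊3/1⌋ = 3, remainder 0

[0; 1, 1, 1, 2, 3]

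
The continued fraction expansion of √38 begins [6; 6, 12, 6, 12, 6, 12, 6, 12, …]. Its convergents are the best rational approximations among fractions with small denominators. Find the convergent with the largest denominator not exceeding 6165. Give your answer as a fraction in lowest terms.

33294/5401

a_0 = 6: 6/1  (≤ bound)
a_1 = 6: 37/6  (≤ bound)
a_2 = 12: 450/73  (≤ bound)
a_3 = 6: 2737/444  (≤ bound)
a_4 = 12: 33294/5401  (≤ bound)
a_5 = 6: 202501/32850  (> 6165, stop)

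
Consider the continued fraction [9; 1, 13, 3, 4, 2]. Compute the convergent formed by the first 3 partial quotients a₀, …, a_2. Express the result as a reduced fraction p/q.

Start with 13.
1 + 1/(13/1) = 1 + 1/13 = 14/13
9 + 1/(14/13) = 9 + 13/14 = 139/14

139/14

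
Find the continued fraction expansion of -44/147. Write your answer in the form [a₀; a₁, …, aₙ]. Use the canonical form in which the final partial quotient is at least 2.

[-1; 1, 2, 2, 1, 14]

-44 = -1·147 + 103, so a_0 = -1
147 = 1·103 + 44, so a_1 = 1
103 = 2·44 + 15, so a_2 = 2
44 = 2·15 + 14, so a_3 = 2
15 = 1·14 + 1, so a_4 = 1
14 = 14·1 + 0, so a_5 = 14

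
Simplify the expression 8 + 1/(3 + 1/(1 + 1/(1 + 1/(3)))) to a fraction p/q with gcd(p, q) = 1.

207/25

Compute successive convergents:
a_0 = 8: 8/1
a_1 = 3: 25/3
a_2 = 1: 33/4
a_3 = 1: 58/7
a_4 = 3: 207/25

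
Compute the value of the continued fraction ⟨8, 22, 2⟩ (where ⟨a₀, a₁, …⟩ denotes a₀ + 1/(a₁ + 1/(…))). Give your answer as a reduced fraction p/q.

362/45

Start with 2.
22 + 1/(2/1) = 22 + 1/2 = 45/2
8 + 1/(45/2) = 8 + 2/45 = 362/45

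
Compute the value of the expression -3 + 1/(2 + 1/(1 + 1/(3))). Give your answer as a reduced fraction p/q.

-29/11

a_0 = -3: -3/1
a_1 = 2: -5/2
a_2 = 1: -8/3
a_3 = 3: -29/11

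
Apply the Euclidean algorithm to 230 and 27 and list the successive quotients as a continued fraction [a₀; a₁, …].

[8; 1, 1, 13]

Run the Euclidean algorithm, recording each quotient:
⌊230/27⌋ = 8, remainder 14
⌊27/14⌋ = 1, remainder 13
⌊14/13⌋ = 1, remainder 1
⌊13/1⌋ = 13, remainder 0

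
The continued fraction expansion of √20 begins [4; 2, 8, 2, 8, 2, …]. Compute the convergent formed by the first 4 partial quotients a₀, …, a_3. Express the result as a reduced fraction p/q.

161/36

Build up convergents one term at a time:
a_0 = 4: 4/1
a_1 = 2: 9/2
a_2 = 8: 76/17
a_3 = 2: 161/36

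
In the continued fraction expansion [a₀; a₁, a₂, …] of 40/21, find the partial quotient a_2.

⌊40/21⌋ = 1, remainder 19
⌊21/19⌋ = 1, remainder 2
⌊19/2⌋ = 9, remainder 1

9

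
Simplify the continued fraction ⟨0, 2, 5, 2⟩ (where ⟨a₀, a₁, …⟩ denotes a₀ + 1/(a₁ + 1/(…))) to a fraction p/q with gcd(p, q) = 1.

11/24

a_0 = 0: 0/1
a_1 = 2: 1/2
a_2 = 5: 5/11
a_3 = 2: 11/24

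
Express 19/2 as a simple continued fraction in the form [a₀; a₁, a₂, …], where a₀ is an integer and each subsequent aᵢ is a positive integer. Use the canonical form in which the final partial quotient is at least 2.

Run the Euclidean algorithm, recording each quotient:
⌊19/2⌋ = 9, remainder 1
⌊2/1⌋ = 2, remainder 0

[9; 2]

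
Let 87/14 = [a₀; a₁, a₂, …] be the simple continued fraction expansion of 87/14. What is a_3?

Repeatedly divide and take the remainder:
87 = 6·14 + 3, so a_0 = 6
14 = 4·3 + 2, so a_1 = 4
3 = 1·2 + 1, so a_2 = 1
2 = 2·1 + 0, so a_3 = 2

2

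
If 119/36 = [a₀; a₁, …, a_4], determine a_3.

119 ÷ 36 → quotient 3, remainder 11
36 ÷ 11 → quotient 3, remainder 3
11 ÷ 3 → quotient 3, remainder 2
3 ÷ 2 → quotient 1, remainder 1

1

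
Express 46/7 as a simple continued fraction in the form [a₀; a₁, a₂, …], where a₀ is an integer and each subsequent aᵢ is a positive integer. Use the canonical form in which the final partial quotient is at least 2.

[6; 1, 1, 3]

Apply division with remainder until the remainder is 0:
46 = 6·7 + 4, so a_0 = 6
7 = 1·4 + 3, so a_1 = 1
4 = 1·3 + 1, so a_2 = 1
3 = 3·1 + 0, so a_3 = 3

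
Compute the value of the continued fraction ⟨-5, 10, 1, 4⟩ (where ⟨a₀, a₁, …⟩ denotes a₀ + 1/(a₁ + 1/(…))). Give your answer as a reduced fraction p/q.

-265/54

a_0 = -5: -5/1
a_1 = 10: -49/10
a_2 = 1: -54/11
a_3 = 4: -265/54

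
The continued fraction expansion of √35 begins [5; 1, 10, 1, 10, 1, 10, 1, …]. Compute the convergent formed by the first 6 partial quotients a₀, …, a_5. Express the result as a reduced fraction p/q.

846/143

Compute successive convergents:
a_0 = 5: 5/1
a_1 = 1: 6/1
a_2 = 10: 65/11
a_3 = 1: 71/12
a_4 = 10: 775/131
a_5 = 1: 846/143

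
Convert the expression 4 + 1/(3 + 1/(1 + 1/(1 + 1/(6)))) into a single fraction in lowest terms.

Start with 6.
1 + 1/(6/1) = 1 + 1/6 = 7/6
1 + 1/(7/6) = 1 + 6/7 = 13/7
3 + 1/(13/7) = 3 + 7/13 = 46/13
4 + 1/(46/13) = 4 + 13/46 = 197/46

197/46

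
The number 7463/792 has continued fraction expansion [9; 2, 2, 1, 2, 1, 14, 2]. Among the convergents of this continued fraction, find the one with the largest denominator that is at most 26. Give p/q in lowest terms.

245/26

List convergents until the denominator exceeds the bound:
a_0 = 9: 9/1  (≤ bound)
a_1 = 2: 19/2  (≤ bound)
a_2 = 2: 47/5  (≤ bound)
a_3 = 1: 66/7  (≤ bound)
a_4 = 2: 179/19  (≤ bound)
a_5 = 1: 245/26  (≤ bound)
a_6 = 14: 3609/383  (> 26, stop)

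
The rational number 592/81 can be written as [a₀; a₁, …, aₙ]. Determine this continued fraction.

Run the Euclidean algorithm, recording each quotient:
592 ÷ 81 → quotient 7, remainder 25
81 ÷ 25 → quotient 3, remainder 6
25 ÷ 6 → quotient 4, remainder 1
6 ÷ 1 → quotient 6, remainder 0

[7; 3, 4, 6]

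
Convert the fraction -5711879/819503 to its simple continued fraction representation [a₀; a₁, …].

[-7; 33, 3, 1, 9, 10, 1, 56]

Apply division with remainder until the remainder is 0:
-5711879 = -7·819503 + 24642, so a_0 = -7
819503 = 33·24642 + 6317, so a_1 = 33
24642 = 3·6317 + 5691, so a_2 = 3
6317 = 1·5691 + 626, so a_3 = 1
5691 = 9·626 + 57, so a_4 = 9
626 = 10·57 + 56, so a_5 = 10
57 = 1·56 + 1, so a_6 = 1
56 = 56·1 + 0, so a_7 = 56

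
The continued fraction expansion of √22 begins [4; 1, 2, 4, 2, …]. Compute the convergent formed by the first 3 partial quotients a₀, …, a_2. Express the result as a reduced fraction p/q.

Build up convergents one term at a time:
a_0 = 4: 4/1
a_1 = 1: 5/1
a_2 = 2: 14/3

14/3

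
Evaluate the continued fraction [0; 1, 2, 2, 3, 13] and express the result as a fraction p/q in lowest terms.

226/319

a_0 = 0: 0/1
a_1 = 1: 1/1
a_2 = 2: 2/3
a_3 = 2: 5/7
a_4 = 3: 17/24
a_5 = 13: 226/319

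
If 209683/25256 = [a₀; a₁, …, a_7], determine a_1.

3

Run the Euclidean algorithm, recording each quotient:
209683 ÷ 25256 → quotient 8, remainder 7635
25256 ÷ 7635 → quotient 3, remainder 2351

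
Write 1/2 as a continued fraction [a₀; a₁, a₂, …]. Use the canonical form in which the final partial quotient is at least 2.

1 = 0·2 + 1, so a_0 = 0
2 = 2·1 + 0, so a_1 = 2

[0; 2]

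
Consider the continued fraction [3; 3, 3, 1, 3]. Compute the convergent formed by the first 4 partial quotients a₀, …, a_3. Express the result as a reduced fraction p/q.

Starting at the tail and folding back:
Start with 1.
3 + 1/(1/1) = 3 + 1/1 = 4/1
3 + 1/(4/1) = 3 + 1/4 = 13/4
3 + 1/(13/4) = 3 + 4/13 = 43/13

43/13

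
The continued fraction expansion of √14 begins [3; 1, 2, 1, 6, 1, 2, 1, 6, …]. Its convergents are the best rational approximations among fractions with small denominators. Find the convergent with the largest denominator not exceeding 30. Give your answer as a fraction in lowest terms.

List convergents until the denominator exceeds the bound:
a_0 = 3: 3/1  (≤ bound)
a_1 = 1: 4/1  (≤ bound)
a_2 = 2: 11/3  (≤ bound)
a_3 = 1: 15/4  (≤ bound)
a_4 = 6: 101/27  (≤ bound)
a_5 = 1: 116/31  (> 30, stop)

101/27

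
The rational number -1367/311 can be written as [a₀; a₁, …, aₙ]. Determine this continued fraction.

⌊-1367/311⌋ = -5, remainder 188
⌊311/188⌋ = 1, remainder 123
⌊188/123⌋ = 1, remainder 65
⌊123/65⌋ = 1, remainder 58
⌊65/58⌋ = 1, remainder 7
⌊58/7⌋ = 8, remainder 2
⌊7/2⌋ = 3, remainder 1
⌊2/1⌋ = 2, remainder 0

[-5; 1, 1, 1, 1, 8, 3, 2]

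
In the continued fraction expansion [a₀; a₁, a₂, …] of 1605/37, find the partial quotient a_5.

4

1605 ÷ 37 → quotient 43, remainder 14
37 ÷ 14 → quotient 2, remainder 9
14 ÷ 9 → quotient 1, remainder 5
9 ÷ 5 → quotient 1, remainder 4
5 ÷ 4 → quotient 1, remainder 1
4 ÷ 1 → quotient 4, remainder 0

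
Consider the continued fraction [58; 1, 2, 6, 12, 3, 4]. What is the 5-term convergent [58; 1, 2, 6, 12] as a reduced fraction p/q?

13556/231

a_0 = 58: 58/1
a_1 = 1: 59/1
a_2 = 2: 176/3
a_3 = 6: 1115/19
a_4 = 12: 13556/231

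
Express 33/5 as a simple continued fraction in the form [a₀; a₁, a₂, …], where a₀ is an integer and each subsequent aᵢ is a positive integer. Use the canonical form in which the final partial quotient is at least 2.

Repeatedly divide and take the remainder:
⌊33/5⌋ = 6, remainder 3
⌊5/3⌋ = 1, remainder 2
⌊3/2⌋ = 1, remainder 1
⌊2/1⌋ = 2, remainder 0

[6; 1, 1, 2]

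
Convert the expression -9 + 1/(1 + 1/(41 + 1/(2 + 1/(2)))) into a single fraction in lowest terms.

-1701/212

Start with 2.
2 + 1/(2/1) = 2 + 1/2 = 5/2
41 + 1/(5/2) = 41 + 2/5 = 207/5
1 + 1/(207/5) = 1 + 5/207 = 212/207
-9 + 1/(212/207) = -9 + 207/212 = -1701/212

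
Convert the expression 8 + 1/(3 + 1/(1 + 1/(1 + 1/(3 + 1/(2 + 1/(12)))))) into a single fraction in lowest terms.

5871/709

a_0 = 8: 8/1
a_1 = 3: 25/3
a_2 = 1: 33/4
a_3 = 1: 58/7
a_4 = 3: 207/25
a_5 = 2: 472/57
a_6 = 12: 5871/709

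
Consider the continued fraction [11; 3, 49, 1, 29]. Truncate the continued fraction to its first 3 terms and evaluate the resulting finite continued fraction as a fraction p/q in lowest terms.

a_0 = 11: 11/1
a_1 = 3: 34/3
a_2 = 49: 1677/148

1677/148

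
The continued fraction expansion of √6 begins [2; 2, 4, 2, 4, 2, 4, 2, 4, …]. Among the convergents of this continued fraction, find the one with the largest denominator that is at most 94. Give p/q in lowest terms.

218/89

a_0 = 2: 2/1  (≤ bound)
a_1 = 2: 5/2  (≤ bound)
a_2 = 4: 22/9  (≤ bound)
a_3 = 2: 49/20  (≤ bound)
a_4 = 4: 218/89  (≤ bound)
a_5 = 2: 485/198  (> 94, stop)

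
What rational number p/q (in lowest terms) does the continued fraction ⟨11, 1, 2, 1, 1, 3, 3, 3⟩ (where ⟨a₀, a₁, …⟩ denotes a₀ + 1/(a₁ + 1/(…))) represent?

a_0 = 11: 11/1
a_1 = 1: 12/1
a_2 = 2: 35/3
a_3 = 1: 47/4
a_4 = 1: 82/7
a_5 = 3: 293/25
a_6 = 3: 961/82
a_7 = 3: 3176/271

3176/271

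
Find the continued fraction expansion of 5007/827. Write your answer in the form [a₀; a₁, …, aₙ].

Repeatedly divide and take the remainder:
⌊5007/827⌋ = 6, remainder 45
⌊827/45⌋ = 18, remainder 17
⌊45/17⌋ = 2, remainder 11
⌊17/11⌋ = 1, remainder 6
⌊11/6⌋ = 1, remainder 5
⌊6/5⌋ = 1, remainder 1
⌊5/1⌋ = 5, remainder 0

[6; 18, 2, 1, 1, 1, 5]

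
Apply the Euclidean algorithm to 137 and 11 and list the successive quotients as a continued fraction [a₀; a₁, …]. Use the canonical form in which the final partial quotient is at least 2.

137 = 12·11 + 5, so a_0 = 12
11 = 2·5 + 1, so a_1 = 2
5 = 5·1 + 0, so a_2 = 5

[12; 2, 5]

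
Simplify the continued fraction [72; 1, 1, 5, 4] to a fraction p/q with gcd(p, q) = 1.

Start with 4.
5 + 1/(4/1) = 5 + 1/4 = 21/4
1 + 1/(21/4) = 1 + 4/21 = 25/21
1 + 1/(25/21) = 1 + 21/25 = 46/25
72 + 1/(46/25) = 72 + 25/46 = 3337/46

3337/46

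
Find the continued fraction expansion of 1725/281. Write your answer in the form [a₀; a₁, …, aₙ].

1725 ÷ 281 → quotient 6, remainder 39
281 ÷ 39 → quotient 7, remainder 8
39 ÷ 8 → quotient 4, remainder 7
8 ÷ 7 → quotient 1, remainder 1
7 ÷ 1 → quotient 7, remainder 0

[6; 7, 4, 1, 7]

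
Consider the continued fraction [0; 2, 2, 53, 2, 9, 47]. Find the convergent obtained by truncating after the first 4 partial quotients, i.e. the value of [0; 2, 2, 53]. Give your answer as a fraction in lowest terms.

a_0 = 0: 0/1
a_1 = 2: 1/2
a_2 = 2: 2/5
a_3 = 53: 107/267

107/267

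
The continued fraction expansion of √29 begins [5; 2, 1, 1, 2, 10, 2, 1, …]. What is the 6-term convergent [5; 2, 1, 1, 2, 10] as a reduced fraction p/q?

a_0 = 5: 5/1
a_1 = 2: 11/2
a_2 = 1: 16/3
a_3 = 1: 27/5
a_4 = 2: 70/13
a_5 = 10: 727/135

727/135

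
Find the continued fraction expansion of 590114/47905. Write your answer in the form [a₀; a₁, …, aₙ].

590114 = 12·47905 + 15254, so a_0 = 12
47905 = 3·15254 + 2143, so a_1 = 3
15254 = 7·2143 + 253, so a_2 = 7
2143 = 8·253 + 119, so a_3 = 8
253 = 2·119 + 15, so a_4 = 2
119 = 7·15 + 14, so a_5 = 7
15 = 1·14 + 1, so a_6 = 1
14 = 14·1 + 0, so a_7 = 14

[12; 3, 7, 8, 2, 7, 1, 14]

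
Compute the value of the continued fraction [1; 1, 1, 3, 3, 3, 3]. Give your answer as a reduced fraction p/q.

Start with 3.
3 + 1/(3/1) = 3 + 1/3 = 10/3
3 + 1/(10/3) = 3 + 3/10 = 33/10
3 + 1/(33/10) = 3 + 10/33 = 109/33
1 + 1/(109/33) = 1 + 33/109 = 142/109
1 + 1/(142/109) = 1 + 109/142 = 251/142
1 + 1/(251/142) = 1 + 142/251 = 393/251

393/251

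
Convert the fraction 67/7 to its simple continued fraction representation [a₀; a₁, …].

Repeatedly divide and take the remainder:
67 ÷ 7 → quotient 9, remainder 4
7 ÷ 4 → quotient 1, remainder 3
4 ÷ 3 → quotient 1, remainder 1
3 ÷ 1 → quotient 3, remainder 0

[9; 1, 1, 3]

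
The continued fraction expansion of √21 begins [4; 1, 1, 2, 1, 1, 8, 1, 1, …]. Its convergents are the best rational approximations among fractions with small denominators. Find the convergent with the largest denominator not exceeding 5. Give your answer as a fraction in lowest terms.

23/5

a_0 = 4: 4/1  (≤ bound)
a_1 = 1: 5/1  (≤ bound)
a_2 = 1: 9/2  (≤ bound)
a_3 = 2: 23/5  (≤ bound)
a_4 = 1: 32/7  (> 5, stop)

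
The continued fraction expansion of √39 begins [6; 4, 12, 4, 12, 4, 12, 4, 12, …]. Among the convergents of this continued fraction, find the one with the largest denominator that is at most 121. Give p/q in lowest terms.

306/49

List convergents until the denominator exceeds the bound:
a_0 = 6: 6/1  (≤ bound)
a_1 = 4: 25/4  (≤ bound)
a_2 = 12: 306/49  (≤ bound)
a_3 = 4: 1249/200  (> 121, stop)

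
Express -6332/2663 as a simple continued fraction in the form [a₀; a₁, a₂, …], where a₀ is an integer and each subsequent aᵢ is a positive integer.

[-3; 1, 1, 1, 1, 1, 5, 59]

⌊-6332/2663⌋ = -3, remainder 1657
⌊2663/1657⌋ = 1, remainder 1006
⌊1657/1006⌋ = 1, remainder 651
⌊1006/651⌋ = 1, remainder 355
⌊651/355⌋ = 1, remainder 296
⌊355/296⌋ = 1, remainder 59
⌊296/59⌋ = 5, remainder 1
⌊59/1⌋ = 59, remainder 0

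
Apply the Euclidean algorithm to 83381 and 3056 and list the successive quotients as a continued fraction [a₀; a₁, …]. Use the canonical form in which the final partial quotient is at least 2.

[27; 3, 1, 1, 14, 2, 14]

⌊83381/3056⌋ = 27, remainder 869
⌊3056/869⌋ = 3, remainder 449
⌊869/449⌋ = 1, remainder 420
⌊449/420⌋ = 1, remainder 29
⌊420/29⌋ = 14, remainder 14
⌊29/14⌋ = 2, remainder 1
⌊14/1⌋ = 14, remainder 0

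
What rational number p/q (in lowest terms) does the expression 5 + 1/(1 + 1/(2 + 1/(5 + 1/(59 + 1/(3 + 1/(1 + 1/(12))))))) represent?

a_0 = 5: 5/1
a_1 = 1: 6/1
a_2 = 2: 17/3
a_3 = 5: 91/16
a_4 = 59: 5386/947
a_5 = 3: 16249/2857
a_6 = 1: 21635/3804
a_7 = 12: 275869/48505

275869/48505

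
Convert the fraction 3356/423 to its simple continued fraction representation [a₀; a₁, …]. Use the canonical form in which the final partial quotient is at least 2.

[7; 1, 14, 9, 3]

Apply division with remainder until the remainder is 0:
3356 = 7·423 + 395, so a_0 = 7
423 = 1·395 + 28, so a_1 = 1
395 = 14·28 + 3, so a_2 = 14
28 = 9·3 + 1, so a_3 = 9
3 = 3·1 + 0, so a_4 = 3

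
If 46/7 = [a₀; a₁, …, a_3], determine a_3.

3

⌊46/7⌋ = 6, remainder 4
⌊7/4⌋ = 1, remainder 3
⌊4/3⌋ = 1, remainder 1
⌊3/1⌋ = 3, remainder 0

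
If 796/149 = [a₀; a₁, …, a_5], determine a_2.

1

796 = 5·149 + 51, so a_0 = 5
149 = 2·51 + 47, so a_1 = 2
51 = 1·47 + 4, so a_2 = 1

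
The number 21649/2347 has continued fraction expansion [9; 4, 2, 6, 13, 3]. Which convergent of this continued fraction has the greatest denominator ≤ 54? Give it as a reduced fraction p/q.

83/9

a_0 = 9: 9/1  (≤ bound)
a_1 = 4: 37/4  (≤ bound)
a_2 = 2: 83/9  (≤ bound)
a_3 = 6: 535/58  (> 54, stop)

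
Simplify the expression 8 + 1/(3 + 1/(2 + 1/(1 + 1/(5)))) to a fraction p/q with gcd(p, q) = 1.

Starting at the tail and folding back:
Start with 5.
1 + 1/(5/1) = 1 + 1/5 = 6/5
2 + 1/(6/5) = 2 + 5/6 = 17/6
3 + 1/(17/6) = 3 + 6/17 = 57/17
8 + 1/(57/17) = 8 + 17/57 = 473/57

473/57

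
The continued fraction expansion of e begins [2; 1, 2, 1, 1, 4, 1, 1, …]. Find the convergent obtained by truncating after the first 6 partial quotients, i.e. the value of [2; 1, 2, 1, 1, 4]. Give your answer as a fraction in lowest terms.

87/32

a_0 = 2: 2/1
a_1 = 1: 3/1
a_2 = 2: 8/3
a_3 = 1: 11/4
a_4 = 1: 19/7
a_5 = 4: 87/32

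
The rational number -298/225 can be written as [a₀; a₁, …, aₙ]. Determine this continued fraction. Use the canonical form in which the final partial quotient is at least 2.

Run the Euclidean algorithm, recording each quotient:
-298 ÷ 225 → quotient -2, remainder 152
225 ÷ 152 → quotient 1, remainder 73
152 ÷ 73 → quotient 2, remainder 6
73 ÷ 6 → quotient 12, remainder 1
6 ÷ 1 → quotient 6, remainder 0

[-2; 1, 2, 12, 6]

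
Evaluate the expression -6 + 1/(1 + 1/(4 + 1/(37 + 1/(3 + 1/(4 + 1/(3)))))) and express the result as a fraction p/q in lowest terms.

-40952/7877

a_0 = -6: -6/1
a_1 = 1: -5/1
a_2 = 4: -26/5
a_3 = 37: -967/186
a_4 = 3: -2927/563
a_5 = 4: -12675/2438
a_6 = 3: -40952/7877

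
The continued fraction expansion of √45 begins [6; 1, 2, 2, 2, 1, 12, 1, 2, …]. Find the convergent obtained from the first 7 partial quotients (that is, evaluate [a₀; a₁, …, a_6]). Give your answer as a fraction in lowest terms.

2046/305

Compute successive convergents:
a_0 = 6: 6/1
a_1 = 1: 7/1
a_2 = 2: 20/3
a_3 = 2: 47/7
a_4 = 2: 114/17
a_5 = 1: 161/24
a_6 = 12: 2046/305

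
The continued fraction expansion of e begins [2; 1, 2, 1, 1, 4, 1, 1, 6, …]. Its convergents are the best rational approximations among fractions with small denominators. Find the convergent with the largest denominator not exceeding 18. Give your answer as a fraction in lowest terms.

19/7

a_0 = 2: 2/1  (≤ bound)
a_1 = 1: 3/1  (≤ bound)
a_2 = 2: 8/3  (≤ bound)
a_3 = 1: 11/4  (≤ bound)
a_4 = 1: 19/7  (≤ bound)
a_5 = 4: 87/32  (> 18, stop)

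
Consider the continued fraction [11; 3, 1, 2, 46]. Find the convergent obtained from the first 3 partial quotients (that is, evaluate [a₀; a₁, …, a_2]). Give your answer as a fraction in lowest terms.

a_0 = 11: 11/1
a_1 = 3: 34/3
a_2 = 1: 45/4

45/4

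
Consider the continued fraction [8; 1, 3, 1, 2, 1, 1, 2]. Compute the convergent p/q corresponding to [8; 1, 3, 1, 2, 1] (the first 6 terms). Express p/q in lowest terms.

Build up convergents one term at a time:
a_0 = 8: 8/1
a_1 = 1: 9/1
a_2 = 3: 35/4
a_3 = 1: 44/5
a_4 = 2: 123/14
a_5 = 1: 167/19

167/19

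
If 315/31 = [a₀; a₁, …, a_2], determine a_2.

⌊315/31⌋ = 10, remainder 5
⌊31/5⌋ = 6, remainder 1
⌊5/1⌋ = 5, remainder 0

5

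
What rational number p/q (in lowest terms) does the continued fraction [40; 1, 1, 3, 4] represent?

Collapse the nested fraction from the inside out:
Start with 4.
3 + 1/(4/1) = 3 + 1/4 = 13/4
1 + 1/(13/4) = 1 + 4/13 = 17/13
1 + 1/(17/13) = 1 + 13/17 = 30/17
40 + 1/(30/17) = 40 + 17/30 = 1217/30

1217/30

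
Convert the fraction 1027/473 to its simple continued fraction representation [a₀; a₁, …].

Apply division with remainder until the remainder is 0:
1027 ÷ 473 → quotient 2, remainder 81
473 ÷ 81 → quotient 5, remainder 68
81 ÷ 68 → quotient 1, remainder 13
68 ÷ 13 → quotient 5, remainder 3
13 ÷ 3 → quotient 4, remainder 1
3 ÷ 1 → quotient 3, remainder 0

[2; 5, 1, 5, 4, 3]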